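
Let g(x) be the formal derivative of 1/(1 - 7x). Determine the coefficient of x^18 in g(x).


Differentiate termwise: d/dx sum_{k>=0} 7^k x^k = sum_{k>=1} k 7^k x^(k-1) = sum_{j>=0} (j+1) 7^(j+1) x^j.
Equivalently, d/dx [1/(1 - 7x)] = 7/(1 - 7x)^2.
For j = 18: 19 * 7^19 = 19 * 11398895185373143 = 216579008522089717.

216579008522089717


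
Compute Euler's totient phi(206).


phi(n) counts integers in [1, n] coprime to n. Using the multiplicative formula phi(n) = n * prod_{p | n} (1 - 1/p):
206 = 2 * 103, so
phi(206) = 206 * (1 - 1/2) * (1 - 1/103) = 102.

102


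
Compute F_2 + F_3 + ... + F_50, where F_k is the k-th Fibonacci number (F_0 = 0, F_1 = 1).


Use the identity sum_{k=0}^{N} F_k = F_{N+2} - 1 (which follows from F_{k+2} - F_{k+1} = F_k). Then
sum_{k=2}^{50} F_k = (F_{52} - 1) - (F_{3} - 1) = F_{52} - F_{3}.
Computing: F_{52} = 32951280099, F_{3} = 2, so
Sum = 32951280099 - 2 = 32951280097.

32951280097


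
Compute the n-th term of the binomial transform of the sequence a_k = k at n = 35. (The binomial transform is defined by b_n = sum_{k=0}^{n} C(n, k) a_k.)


With a_k = k, b_n = sum_{k=0}^{n} C(n, k) k. Using k * C(n, k) = n * C(n-1, k-1) gives b_n = n * sum_{k>=1} C(n-1, k-1) = n * 2^(n-1).
For n = 35: 35 * 2^34 = 35 * 17179869184 = 601295421440.

601295421440


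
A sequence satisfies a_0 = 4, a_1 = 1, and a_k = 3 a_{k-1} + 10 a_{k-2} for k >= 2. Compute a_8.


The characteristic equation is t^2 - 3 t - 10 = 0, with roots r_1 = 5 and r_2 = -2 (so c_1 = r_1 + r_2, c_2 = -r_1 r_2 as required).
One can use the closed form a_n = A r_1^n + B r_2^n, but direct iteration is more reliable:
a_0 = 4, a_1 = 1, a_2 = 43, a_3 = 139, a_4 = 847, a_5 = 3931, a_6 = 20263, a_7 = 100099, a_8 = 502927.
So a_8 = 502927.

502927


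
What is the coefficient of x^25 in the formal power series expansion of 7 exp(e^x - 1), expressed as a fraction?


exp(e^x - 1) is the exponential generating function for the Bell numbers Bell_k: exp(e^x - 1) = sum_{k>=0} Bell_k x^k / k!.
So the coefficient of x^25 in 7 exp(e^x - 1) is 7 Bell_25 / 25!.
Computing: Bell_25 = 4638590332229999353 and 25! = 15511210043330985984000000, giving
7 * 4638590332229999353/15511210043330985984000000 = 356814640940769181/170452857619021824000000.

356814640940769181/170452857619021824000000


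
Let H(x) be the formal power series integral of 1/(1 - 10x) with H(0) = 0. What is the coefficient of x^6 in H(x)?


1/(1 - 10x) = sum_{k>=0} 10^k x^k. Integrating termwise with H(0) = 0:
H(x) = sum_{k>=0} 10^k x^(k+1) / (k+1) = sum_{m>=1} 10^(m-1) x^m / m.
For m = 6: 10^5/6 = 100000/6 = 50000/3.

50000/3


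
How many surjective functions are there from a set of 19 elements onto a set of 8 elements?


By inclusion-exclusion on which target elements are missed, the number of surjections from an n-set onto a k-set is
surj(n, k) = sum_{j=0}^{k} (-1)^j C(k, j) (k - j)^n.
Equivalently surj(n, k) = k! * S(n, k), where S(n, k) is the Stirling number of the second kind.
For n = 19, k = 8:
S(19, 8) = 1709751003480, so
surj = 8! * 1709751003480 = 40320 * 1709751003480 = 68937160460313600.

68937160460313600


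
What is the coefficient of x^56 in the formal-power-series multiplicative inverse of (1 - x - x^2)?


Let the inverse be f(x) = sum_{k>=0} a_k x^k. From f(x) * (1 - x - x^2) = 1 and matching coefficients:
 x^0: a_0 = 1.
 x^1: a_1 - a_0 = 0, so a_1 = 1.
 x^k (k >= 2): a_k - a_{k-1} - a_{k-2} = 0, i.e. a_k = a_{k-1} + a_{k-2}.
This is the Fibonacci-type recurrence shifted so that a_0 = a_1 = 1.
Iterating: a_0=1, a_1=1, a_2=2, a_3=3, a_4=5, a_5=8, a_6=13, a_7=21, a_8=34, a_9=55, ...
a_56 = 365435296162.

365435296162


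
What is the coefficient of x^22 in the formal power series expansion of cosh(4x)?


The Maclaurin series is cosh(t) = sum_{m>=0} t^(2m) / (2m)!, so substituting t = 4x, only even powers of x are nonzero, with coefficient of x^(2m) equal to 4^(2m) / (2m)!.
For x^22 the coefficient is 4^22/22! = 17592186044416/1124000727777607680000 = 33554432/2143861251406875.

33554432/2143861251406875


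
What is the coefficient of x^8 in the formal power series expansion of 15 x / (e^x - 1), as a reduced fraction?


The exponential generating function for Bernoulli numbers is
x / (e^x - 1) = sum_{k>=0} B_k x^k / k!.
So the coefficient of x^8 in 15 x / (e^x - 1) is 15 B_8 / 8!.
Computing: B_8 = -1/30, 8! = 40320, giving
15 * -1/30 / 40320 = -1/80640.

-1/80640


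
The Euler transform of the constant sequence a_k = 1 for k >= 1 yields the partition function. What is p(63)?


The Euler transform converts the sequence a_k = 1 into the number of integer partitions.
Using the recurrence or dynamic programming:
p(63) = 1505499

1505499


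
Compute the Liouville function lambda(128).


The Liouville function is lambda(k) = (-1)^Omega(k), where Omega(k) counts the prime factors of k with multiplicity.
Factoring: 128 = 2 * 2 * 2 * 2 * 2 * 2 * 2, so Omega(128) = 7.
lambda(128) = (-1)^7 = -1.

-1


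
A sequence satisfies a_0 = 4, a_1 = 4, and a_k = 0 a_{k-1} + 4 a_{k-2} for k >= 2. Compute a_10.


The characteristic equation is t^2 - 0 t - 4 = 0, with roots r_1 = 2 and r_2 = -2 (so c_1 = r_1 + r_2, c_2 = -r_1 r_2 as required).
One can use the closed form a_n = A r_1^n + B r_2^n, but direct iteration is more reliable:
a_0 = 4, a_1 = 4, a_2 = 16, a_3 = 16, a_4 = 64, a_5 = 64, a_6 = 256, a_7 = 256, a_8 = 1024, a_9 = 1024, a_10 = 4096.
So a_10 = 4096.

4096


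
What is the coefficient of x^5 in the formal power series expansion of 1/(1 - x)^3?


The expansion 1/(1 - x)^r = sum_{k>=0} C(k + r - 1, r - 1) x^k follows from the multiset / negative-binomial theorem (or from repeated differentiation of the geometric series).
For r = 3 and k = 5:
C(7, 2) = 5040 / (2 * 120) = 21.

21


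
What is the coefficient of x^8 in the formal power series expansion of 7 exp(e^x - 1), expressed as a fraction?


exp(e^x - 1) is the exponential generating function for the Bell numbers Bell_k: exp(e^x - 1) = sum_{k>=0} Bell_k x^k / k!.
So the coefficient of x^8 in 7 exp(e^x - 1) is 7 Bell_8 / 8!.
Computing: Bell_8 = 4140 and 8! = 40320, giving
7 * 4140/40320 = 23/32.

23/32


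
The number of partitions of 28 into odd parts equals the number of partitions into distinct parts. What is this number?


Computing partitions of 28 into odd parts (1, 3, 5, ...):
Using the generating function prod_{k>=0} 1/(1-x^(2k+1)),
the count is 222

222


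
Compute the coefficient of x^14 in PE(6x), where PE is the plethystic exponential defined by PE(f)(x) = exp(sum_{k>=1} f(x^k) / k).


With f(x) = 6x, the exponent is sum_{k>=1} 6 x^k / k = 6 * (-ln(1 - x)). Exponentiating:
PE(6x) = exp(-6 ln(1 - x)) = 1/(1 - x)^6.
By the negative binomial expansion, [x^n] 1/(1 - x)^6 = C(n + 5, 5).
For n = 14: C(19, 5) = 11628.

11628


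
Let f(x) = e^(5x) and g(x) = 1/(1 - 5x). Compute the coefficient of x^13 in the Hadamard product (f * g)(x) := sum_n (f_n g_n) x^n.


Expanding: f_k = 5^k/k! (from e^(5x)) and g_k = 5^k (from 1/(1 - 5x)). So the Hadamard coefficient (f * g)_k = 5^k 5^k / k! = (25)^k / k!.
For k = 13: 25^13/13! = 1490116119384765625/6227020800 = 59604644775390625/249080832.

59604644775390625/249080832


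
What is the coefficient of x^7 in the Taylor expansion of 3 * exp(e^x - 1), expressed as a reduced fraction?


exp(e^x - 1) = sum_{k>=0} Bell_k x^k / k!, where Bell_k is the k-th Bell number.
So the coefficient of x^7 is 3 * Bell_7 / 7!.
Computing: Bell_7 = 877 and 7! = 5040, giving
3 * 877/5040 = 877/1680.

877/1680


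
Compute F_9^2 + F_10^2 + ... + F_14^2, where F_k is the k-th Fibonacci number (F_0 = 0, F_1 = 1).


There is a standard identity sum_{k=0}^{N} F_k^2 = F_N * F_{N+1} (proved inductively from the telescoping relation F_k^2 = F_k F_{k+1} - F_{k-1} F_k). Then
sum_{k=9}^{14} F_k^2 = F_14 F_15 - F_8 F_9.
Computing: F_14 = 377, F_15 = 610, F_8 = 21, F_9 = 34.
Sum = 377 * 610 - 21 * 34 = 229256.

229256


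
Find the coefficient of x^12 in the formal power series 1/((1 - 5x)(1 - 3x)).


By partial fractions or Cauchy convolution:
The coefficient equals sum_{k=0}^{12} 5^k * 3^(12-k).
= 609554401

609554401


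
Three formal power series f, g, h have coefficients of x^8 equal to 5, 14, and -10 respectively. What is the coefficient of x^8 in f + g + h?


Series addition is componentwise:
5 + 14 + -10
= 9

9


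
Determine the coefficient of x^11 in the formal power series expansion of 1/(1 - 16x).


The geometric series identity gives 1/(1 - c x) = sum_{k>=0} c^k x^k, so the coefficient of x^k is c^k.
Here c = 16 and k = 11.
Computing: 16^11 = 17592186044416

17592186044416


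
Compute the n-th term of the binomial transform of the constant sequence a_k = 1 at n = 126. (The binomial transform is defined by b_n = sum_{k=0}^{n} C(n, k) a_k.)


With a_k = 1 for all k, b_n = sum_{k=0}^{n} C(n, k) = 2^n by the binomial theorem.
For n = 126: 2^126 = 85070591730234615865843651857942052864.

85070591730234615865843651857942052864


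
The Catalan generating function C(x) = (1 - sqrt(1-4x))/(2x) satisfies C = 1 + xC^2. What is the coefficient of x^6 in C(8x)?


Substituting x -> 8x scales the n-th coefficient by 8^n, so [x^6] C(8x) = 8^6 * C_6.
C_6 = C(2*6, 6)/(7) = 924/7 = 132.
So 8^6 * 132 = 262144 * 132 = 34603008.

34603008


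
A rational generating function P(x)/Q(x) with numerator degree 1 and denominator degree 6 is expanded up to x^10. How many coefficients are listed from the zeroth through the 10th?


Expanding up to x^10 gives the coefficients for x^0, x^1, ..., x^10.
That is 10 + 1 = 11 coefficients in total.

11


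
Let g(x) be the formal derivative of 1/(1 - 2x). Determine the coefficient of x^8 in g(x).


Differentiate termwise: d/dx sum_{k>=0} 2^k x^k = sum_{k>=1} k 2^k x^(k-1) = sum_{j>=0} (j+1) 2^(j+1) x^j.
Equivalently, d/dx [1/(1 - 2x)] = 2/(1 - 2x)^2.
For j = 8: 9 * 2^9 = 9 * 512 = 4608.

4608


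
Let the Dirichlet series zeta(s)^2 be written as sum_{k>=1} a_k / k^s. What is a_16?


The Dirichlet convolution of the constant function 1 with itself gives (1 * 1)(k) = sum_{d | k} 1 = d(k), the number of positive divisors of k.
Since zeta(s) = sum_{k>=1} 1/k^s, we have zeta(s)^2 = sum_{k>=1} d(k)/k^s, so a_k = d(k).
For k = 16: the divisors are 1, 2, 4, 8, 16.
Count = 5.

5


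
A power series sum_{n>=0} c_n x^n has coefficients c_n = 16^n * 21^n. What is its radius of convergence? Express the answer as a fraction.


By the root test (Cauchy-Hadamard), the radius is R = 1 / limsup_n |c_n|^(1/n).
Here |c_n|^(1/n) = (16^n * 21^n)^(1/n) = 16 * 21 = 336 for all n.
So R = 1/336 = 1/336.

1/336


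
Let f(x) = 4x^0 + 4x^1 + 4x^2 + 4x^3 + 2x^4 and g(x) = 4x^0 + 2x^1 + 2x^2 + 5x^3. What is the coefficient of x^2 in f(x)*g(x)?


Cauchy product at x^2:
4*2 + 4*2 + 4*4
= 32

32


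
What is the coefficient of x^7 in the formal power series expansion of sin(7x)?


The Maclaurin series is sin(t) = sum_{k>=0} (-1)^k t^(2k+1) / (2k+1)!, so substituting t = 7x, only odd powers of x are nonzero, with coefficient of x^(2k+1) equal to (-1)^k 7^(2k+1) / (2k+1)!.
Write 7 = 2*3 + 1, giving the coefficient (-1)^3 * 7^7 / 7! = -823543/5040 = -117649/720.

-117649/720


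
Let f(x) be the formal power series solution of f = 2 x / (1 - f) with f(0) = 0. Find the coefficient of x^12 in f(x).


Apply Lagrange inversion: f = 2 x * phi(f) with phi(t) = 1/(1 - t), so
[x^n] f = 2^n * (1/n) [t^(n-1)] phi(t)^n = 2^n * (1/n) [t^(n-1)] (1 - t)^(-n) = 2^n * (1/n) C(2n - 2, n - 1) = 2^n * C_{n-1}.
For n = 12: C_11 = C(22, 11) / 12 = 705432/12 = 58786.
With the 2^12 = 4096 factor, the coefficient is 4096 * 58786 = 240787456.

240787456


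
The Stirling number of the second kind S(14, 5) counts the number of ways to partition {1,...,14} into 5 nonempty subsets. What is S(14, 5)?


Using the explicit formula S(n,k) = (1/k!) sum_{j=0}^{k} (-1)^(k-j) C(k,j) j^n:
S(14, 5) = 40075035
Equivalently, S(n,k) is n! times the coefficient of x^n in the EGF (e^x - 1)^k / k!.

40075035


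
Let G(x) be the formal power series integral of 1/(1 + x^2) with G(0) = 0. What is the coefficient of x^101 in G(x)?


1/(1 + x^2) = sum_{j>=0} (-1)^j x^(2j). Integrating termwise with G(0) = 0:
G(x) = sum_{j>=0} (-1)^j x^(2j+1) / (2j+1) = arctan(x).
Only odd powers are nonzero. For x^101 write 101 = 2*50 + 1, giving
(-1)^50 / 101 = 1/101 = 1/101.

1/101


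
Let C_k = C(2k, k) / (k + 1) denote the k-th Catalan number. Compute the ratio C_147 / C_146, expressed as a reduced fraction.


Using C_k = (2k)! / (k! (k+1)!), the ratio C_{k+1}/C_k simplifies to
C_{k+1}/C_k = [(2k+2)! / ((k+1)! (k+2)!)] * [k! (k+1)! / (2k)!]
 = (2k+2)(2k+1) / ((k+1)(k+2)) = 2(2k+1) / (k+2).
For k = 146: 2(2*146 + 1) / (146 + 2) = 586/148 = 293/74.

293/74


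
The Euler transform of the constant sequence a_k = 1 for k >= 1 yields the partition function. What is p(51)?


The Euler transform converts the sequence a_k = 1 into the number of integer partitions.
Using the recurrence or dynamic programming:
p(51) = 239943

239943


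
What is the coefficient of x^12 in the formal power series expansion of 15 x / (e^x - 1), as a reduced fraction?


The exponential generating function for Bernoulli numbers is
x / (e^x - 1) = sum_{k>=0} B_k x^k / k!.
So the coefficient of x^12 in 15 x / (e^x - 1) is 15 B_12 / 12!.
Computing: B_12 = -691/2730, 12! = 479001600, giving
15 * -691/2730 / 479001600 = -691/87178291200.

-691/87178291200


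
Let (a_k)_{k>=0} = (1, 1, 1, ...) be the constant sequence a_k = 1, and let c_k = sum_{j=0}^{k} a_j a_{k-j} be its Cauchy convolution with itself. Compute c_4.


Since a_j = 1 for all j >= 0, the convolution sum becomes
c_k = sum_{j=0}^{k} 1 * 1 = 1 * (k + 1).
Equivalently, the generating function of (a_k) is 1/(1 - x) and its square is 1/(1 - x)^2 = sum_{k>=0} 1(k + 1) x^k.
For k = 4: 1 * 5 = 5.

5


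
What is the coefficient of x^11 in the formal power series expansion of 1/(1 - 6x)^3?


The general identity 1/(1 - c x)^r = sum_{k>=0} c^k C(k + r - 1, r - 1) x^k follows by substituting y = c x into 1/(1 - y)^r = sum_{k>=0} C(k + r - 1, r - 1) y^k.
For c = 6, r = 3, k = 11:
6^11 * C(13, 2) = 362797056 * 78 = 28298170368.

28298170368


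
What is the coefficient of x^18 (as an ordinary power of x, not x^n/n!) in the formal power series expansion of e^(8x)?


The exponential series is e^y = sum_{k>=0} y^k / k!. Substituting y = 8x gives
e^(8x) = sum_{k>=0} 8^k x^k / k!.
So the coefficient of x^n is a^n/n! with a = 8, n = 18:
8^18 / 18! = 18014398509481984/6402373705728000 = 274877906944/97692469875

274877906944/97692469875


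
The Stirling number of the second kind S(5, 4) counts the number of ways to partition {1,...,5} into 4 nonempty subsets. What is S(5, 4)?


Using the explicit formula S(n,k) = (1/k!) sum_{j=0}^{k} (-1)^(k-j) C(k,j) j^n:
S(5, 4) = 10
Equivalently, S(n,k) is n! times the coefficient of x^n in the EGF (e^x - 1)^k / k!.

10


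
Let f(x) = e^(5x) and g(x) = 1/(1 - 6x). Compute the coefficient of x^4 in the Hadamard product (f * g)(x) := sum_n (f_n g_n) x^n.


Expanding: f_k = 5^k/k! (from e^(5x)) and g_k = 6^k (from 1/(1 - 6x)). So the Hadamard coefficient (f * g)_k = 5^k 6^k / k! = (30)^k / k!.
For k = 4: 30^4/4! = 810000/24 = 33750.

33750


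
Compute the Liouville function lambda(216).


The Liouville function is lambda(k) = (-1)^Omega(k), where Omega(k) counts the prime factors of k with multiplicity.
Factoring: 216 = 2 * 2 * 2 * 3 * 3 * 3, so Omega(216) = 6.
lambda(216) = (-1)^6 = 1.

1


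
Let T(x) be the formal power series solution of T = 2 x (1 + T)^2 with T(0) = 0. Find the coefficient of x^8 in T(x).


Apply the Lagrange inversion formula: if T = 2 x * phi(T) with phi(t) = (1 + t)^2, then [x^n] T = 2^n * (1/n) [t^(n-1)] phi(t)^n = 2^n * (1/n) [t^(n-1)] (1 + t)^(2n) = 2^n * (1/n) C(2n, n-1).
Using the identity C(2n, n-1) = C(2n, n) * n / (n+1), the unscaled factor equals C(2n, n) / (n+1) = C_n, the n-th Catalan number.
For n = 8: C_8 = C(16, 8) / 9 = 12870/9 = 1430.
With the 2^8 = 256 factor, the coefficient is 256 * 1430 = 366080.

366080


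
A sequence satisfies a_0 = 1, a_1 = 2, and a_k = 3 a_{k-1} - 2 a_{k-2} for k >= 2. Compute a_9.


The characteristic equation is t^2 - 3 t + 2 = 0, with roots r_1 = 2 and r_2 = 1 (so c_1 = r_1 + r_2, c_2 = -r_1 r_2 as required).
One can use the closed form a_n = A r_1^n + B r_2^n, but direct iteration is more reliable:
a_0 = 1, a_1 = 2, a_2 = 4, a_3 = 8, a_4 = 16, a_5 = 32, a_6 = 64, a_7 = 128, a_8 = 256, a_9 = 512.
So a_9 = 512.

512


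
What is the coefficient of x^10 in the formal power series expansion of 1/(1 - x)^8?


The negative binomial / multiset identity is
1/(1 - x)^r = sum_{k>=0} C(k + r - 1, r - 1) x^k.
Here r = 8 and k = 10, so the coefficient is
C(10 + 7, 7) = C(17, 7)
= 19448

19448


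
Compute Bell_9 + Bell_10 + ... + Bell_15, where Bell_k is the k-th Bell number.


Recall Bell_k counts set partitions of a k-set (with Bell_0 = 1 by convention).
Bell_9 through Bell_15: 21147, 115975, 678570, 4213597, 27644437, 190899322, 1382958545
Sum = 21147 + 115975 + 678570 + 4213597 + 27644437 + 190899322 + 1382958545 = 1606531593.

1606531593


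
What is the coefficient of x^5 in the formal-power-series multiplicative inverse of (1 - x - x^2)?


Let the inverse be f(x) = sum_{k>=0} a_k x^k. From f(x) * (1 - x - x^2) = 1 and matching coefficients:
 x^0: a_0 = 1.
 x^1: a_1 - a_0 = 0, so a_1 = 1.
 x^k (k >= 2): a_k - a_{k-1} - a_{k-2} = 0, i.e. a_k = a_{k-1} + a_{k-2}.
This is the Fibonacci-type recurrence shifted so that a_0 = a_1 = 1.
Iterating: a_0=1, a_1=1, a_2=2, a_3=3, a_4=5, a_5=8
a_5 = 8.

8


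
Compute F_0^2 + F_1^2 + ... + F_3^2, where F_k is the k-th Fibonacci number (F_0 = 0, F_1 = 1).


There is a standard identity sum_{k=0}^{N} F_k^2 = F_N * F_{N+1} (proved inductively from the telescoping relation F_k^2 = F_k F_{k+1} - F_{k-1} F_k). Then
sum_{k=0}^{3} F_k^2 = F_3 F_4 - F_0 F_0.
Computing: F_3 = 2, F_4 = 3.
Sum = 2 * 3 = 6.

6


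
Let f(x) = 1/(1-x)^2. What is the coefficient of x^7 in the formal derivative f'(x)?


Differentiate: d/dx [ 1/(1-x)^r ] = r / (1-x)^(r+1).
Here r = 2, so f'(x) = 2 / (1-x)^3.
The expansion of 1/(1-x)^(r+1) has coefficient of x^n equal to C(n+r, r).
So the coefficient of x^7 in f'(x) is
2 * C(9, 2) = 2 * 36 = 72

72


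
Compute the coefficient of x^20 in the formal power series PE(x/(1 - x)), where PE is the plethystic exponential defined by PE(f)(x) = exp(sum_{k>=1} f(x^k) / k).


For f(x) = x/(1 - x) we have
sum_{k>=1} f(x^k) / k = sum_{k>=1} (1/k) * x^k / (1 - x^k) = sum_{k, m >= 1} x^(k m) / k,
which after exponentiating simplifies to
PE(x/(1 - x)) = prod_{k>=1} 1 / (1 - x^k).
This is the generating function for the partition function p(n), so the coefficient of x^20 is p(20).
Computing p(20) by dynamic programming over parts 1, 2, ..., 20: p(20) = 627.

627


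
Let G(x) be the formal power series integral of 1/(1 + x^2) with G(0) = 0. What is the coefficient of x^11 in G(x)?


1/(1 + x^2) = sum_{j>=0} (-1)^j x^(2j). Integrating termwise with G(0) = 0:
G(x) = sum_{j>=0} (-1)^j x^(2j+1) / (2j+1) = arctan(x).
Only odd powers are nonzero. For x^11 write 11 = 2*5 + 1, giving
(-1)^5 / 11 = -1/11 = -1/11.

-1/11


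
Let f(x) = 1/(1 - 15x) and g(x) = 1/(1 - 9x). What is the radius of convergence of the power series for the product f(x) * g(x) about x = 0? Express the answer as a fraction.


The radius of 1/(1 - 15x) is 1/15 (nearest singularity at x = 1/15), and the radius of 1/(1 - 9x) is 1/9.
The product f(x)*g(x) = 1/((1 - 15x)(1 - 9x)) has singularities at both 1/15 and 1/9, so its radius of convergence is the distance to the nearest one:
min(1/15, 1/9) = 1/15.

1/15


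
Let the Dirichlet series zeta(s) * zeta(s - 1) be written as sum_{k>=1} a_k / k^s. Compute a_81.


Convolution gives a_k = sum_{d | k} d * 1 = sum_{d | k} d = sigma(k), the sum of positive divisors of k.
For k = 81, the divisors are 1, 3, 9, 27, 81, so
sigma(81) = 1 + 3 + 9 + 27 + 81 = 121.

121


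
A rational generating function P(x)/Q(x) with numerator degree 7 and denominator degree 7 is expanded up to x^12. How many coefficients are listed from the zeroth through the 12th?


Expanding up to x^12 gives the coefficients for x^0, x^1, ..., x^12.
That is 12 + 1 = 13 coefficients in total.

13


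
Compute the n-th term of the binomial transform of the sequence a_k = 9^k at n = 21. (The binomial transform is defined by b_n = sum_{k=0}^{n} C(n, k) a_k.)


With a_k = 9^k, b_n = sum_{k=0}^{n} C(n, k) 9^k = (1 + 9)^n by the binomial theorem.
For n = 21: (1 + 9)^21 = 10^21 = 1000000000000000000000.

1000000000000000000000


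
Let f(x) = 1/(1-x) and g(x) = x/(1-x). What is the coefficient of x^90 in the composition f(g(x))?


First simplify the composition: f(g(x)) = 1/(1 - x/(1-x)) = (1-x)/((1-x) - x) = (1-x)/(1-2x).
Now extract the coefficient. Write (1-x)/(1-2x) = 1/(1-2x) - x/(1-2x).
The coefficient of x^n in 1/(1-2x) is 2^n, and in x/(1-2x) is 2^(n-1) (for n >= 1).
So the coefficient of x^90 is 2^90 - 2^89 = 1237940039285380274899124224 - 618970019642690137449562112 = 618970019642690137449562112.

618970019642690137449562112


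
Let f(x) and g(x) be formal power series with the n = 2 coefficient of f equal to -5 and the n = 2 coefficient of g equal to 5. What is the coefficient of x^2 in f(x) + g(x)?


Addition of formal power series is termwise.
The coefficient of x^2 in f + g = -5 + 5
= 0

0


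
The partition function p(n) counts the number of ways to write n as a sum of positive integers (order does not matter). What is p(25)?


Using the generating function prod_{k>=1} 1/(1-x^k), we compute p(25).
By dynamic programming over parts 1 through 25:
p(25) = 1958

1958


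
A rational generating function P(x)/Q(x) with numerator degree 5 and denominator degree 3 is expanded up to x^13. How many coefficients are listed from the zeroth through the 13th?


Expanding up to x^13 gives the coefficients for x^0, x^1, ..., x^13.
That is 13 + 1 = 14 coefficients in total.

14


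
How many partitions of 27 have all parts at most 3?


Using the generating function (1-x)^(-1)(1-x^2)^(-1)(1-x^3)^(-1),
the coefficient of x^27 counts these restricted partitions.
Result = 75

75


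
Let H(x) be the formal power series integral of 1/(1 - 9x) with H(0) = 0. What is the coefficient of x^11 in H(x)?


1/(1 - 9x) = sum_{k>=0} 9^k x^k. Integrating termwise with H(0) = 0:
H(x) = sum_{k>=0} 9^k x^(k+1) / (k+1) = sum_{m>=1} 9^(m-1) x^m / m.
For m = 11: 9^10/11 = 3486784401/11 = 3486784401/11.

3486784401/11


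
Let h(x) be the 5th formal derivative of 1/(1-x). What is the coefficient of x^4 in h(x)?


Differentiating 5 times: d^5/dx^5 [1/(1-x)] = 5!/(1-x)^6.
The expansion 1/(1-x)^6 = sum_{k>=0} C(k+5, 5) x^k, so the coefficient of x^n in 5!/(1-x)^6 is 5! * C(n+5, 5).
For n = 4: 120 * C(9, 5) = 120 * 126 = 15120

15120


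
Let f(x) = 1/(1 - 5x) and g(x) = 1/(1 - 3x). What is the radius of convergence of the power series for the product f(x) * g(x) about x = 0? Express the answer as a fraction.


The radius of 1/(1 - 5x) is 1/5 (nearest singularity at x = 1/5), and the radius of 1/(1 - 3x) is 1/3.
The product f(x)*g(x) = 1/((1 - 5x)(1 - 3x)) has singularities at both 1/5 and 1/3, so its radius of convergence is the distance to the nearest one:
min(1/5, 1/3) = 1/5.

1/5


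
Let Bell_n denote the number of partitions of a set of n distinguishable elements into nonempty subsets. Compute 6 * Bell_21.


Bell_21 can be computed from the Bell triangle or from Dobinski's identity Bell_n = (1/e) * sum_{k>=0} k^n / k!.
Computing Bell_21 = 474869816156751.
Then 6 * 474869816156751 = 2849218896940506.

2849218896940506


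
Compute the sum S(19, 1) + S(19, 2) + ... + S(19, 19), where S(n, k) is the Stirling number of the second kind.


By definition, S(n, k) counts partitions of an n-set into exactly k nonempty blocks.
Computing row n = 19 for k = 1..19:
S(19, k): 1, 262143, 193448101, 11259666950, 147589284710, 693081601779, 1492924634839, 1709751003480, 1144614626805, 477297033785, 129413217791, 23466951300, 2892439160, 243577530, 13916778, 527136, 12597, 171, 1
Sum = 5832742205057. (This equals Bell_19 since the sum runs over all k.)

5832742205057


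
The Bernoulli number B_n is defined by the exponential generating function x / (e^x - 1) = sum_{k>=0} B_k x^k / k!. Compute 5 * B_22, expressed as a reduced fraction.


Bernoulli numbers can also be computed recursively via B_0 = 1 and sum_{j=0}^{m} C(m+1, j) B_j = 0 for m >= 1. Odd-index Bernoulli numbers vanish for k >= 3.
Computing B_22 = 854513/138, so 5 * B_22 = 5 * 854513/138 = 4272565/138.

4272565/138


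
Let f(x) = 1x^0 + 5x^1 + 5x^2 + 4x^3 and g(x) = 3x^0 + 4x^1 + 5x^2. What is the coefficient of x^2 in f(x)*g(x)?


Cauchy product at x^2:
1*5 + 5*4 + 5*3
= 40

40


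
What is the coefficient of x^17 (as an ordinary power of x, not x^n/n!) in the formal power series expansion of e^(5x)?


The exponential series is e^y = sum_{k>=0} y^k / k!. Substituting y = 5x gives
e^(5x) = sum_{k>=0} 5^k x^k / k!.
So the coefficient of x^n is a^n/n! with a = 5, n = 17:
5^17 / 17! = 762939453125/355687428096000 = 6103515625/2845499424768

6103515625/2845499424768


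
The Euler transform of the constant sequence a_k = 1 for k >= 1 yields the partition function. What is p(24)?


The Euler transform converts the sequence a_k = 1 into the number of integer partitions.
Using the recurrence or dynamic programming:
p(24) = 1575

1575


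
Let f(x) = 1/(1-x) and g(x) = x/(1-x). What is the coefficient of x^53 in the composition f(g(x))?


First simplify the composition: f(g(x)) = 1/(1 - x/(1-x)) = (1-x)/((1-x) - x) = (1-x)/(1-2x).
Now extract the coefficient. Write (1-x)/(1-2x) = 1/(1-2x) - x/(1-2x).
The coefficient of x^n in 1/(1-2x) is 2^n, and in x/(1-2x) is 2^(n-1) (for n >= 1).
So the coefficient of x^53 is 2^53 - 2^52 = 9007199254740992 - 4503599627370496 = 4503599627370496.

4503599627370496


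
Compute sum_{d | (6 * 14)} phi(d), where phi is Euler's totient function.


First, 6 * 14 = 84. One classical identity is sum_{d | n} phi(d) = n (each k in [1, n] has a unique gcd with n, and among the k's with gcd(k, n) = n/d there are phi(d) of them). So the sum equals 84. We also verify directly:
Divisors of 84: 1, 2, 3, 4, 6, 7, 12, 14, 21, 28, 42, 84.
phi values: 1, 1, 2, 2, 2, 6, 4, 6, 12, 12, 12, 24.
Sum = 84.

84


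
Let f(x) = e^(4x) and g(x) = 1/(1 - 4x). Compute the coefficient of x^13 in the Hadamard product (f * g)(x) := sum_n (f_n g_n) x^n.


Expanding: f_k = 4^k/k! (from e^(4x)) and g_k = 4^k (from 1/(1 - 4x)). So the Hadamard coefficient (f * g)_k = 4^k 4^k / k! = (16)^k / k!.
For k = 13: 16^13/13! = 4503599627370496/6227020800 = 4398046511104/6081075.

4398046511104/6081075


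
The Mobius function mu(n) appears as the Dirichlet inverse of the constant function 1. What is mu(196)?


196 has a squared prime factor, so mu(196) = 0.
Factorization reveals a repeated prime.

0


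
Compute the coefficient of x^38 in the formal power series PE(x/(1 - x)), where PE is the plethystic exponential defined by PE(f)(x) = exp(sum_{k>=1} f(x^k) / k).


For f(x) = x/(1 - x) we have
sum_{k>=1} f(x^k) / k = sum_{k>=1} (1/k) * x^k / (1 - x^k) = sum_{k, m >= 1} x^(k m) / k,
which after exponentiating simplifies to
PE(x/(1 - x)) = prod_{k>=1} 1 / (1 - x^k).
This is the generating function for the partition function p(n), so the coefficient of x^38 is p(38).
Computing p(38) by dynamic programming over parts 1, 2, ..., 38: p(38) = 26015.

26015


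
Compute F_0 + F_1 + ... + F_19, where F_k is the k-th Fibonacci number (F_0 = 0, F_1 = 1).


Use the identity sum_{k=0}^{N} F_k = F_{N+2} - 1 (which follows from F_{k+2} - F_{k+1} = F_k). Then
sum_{k=0}^{19} F_k = (F_{21} - 1) - (F_{1} - 1) = F_{21} - F_{1}.
Computing: F_{21} = 10946, F_{1} = 1, so
Sum = 10946 - 1 = 10945.

10945


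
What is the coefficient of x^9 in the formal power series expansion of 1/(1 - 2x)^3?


The general identity 1/(1 - c x)^r = sum_{k>=0} c^k C(k + r - 1, r - 1) x^k follows by substituting y = c x into 1/(1 - y)^r = sum_{k>=0} C(k + r - 1, r - 1) y^k.
For c = 2, r = 3, k = 9:
2^9 * C(11, 2) = 512 * 55 = 28160.

28160


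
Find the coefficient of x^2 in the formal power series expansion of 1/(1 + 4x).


Write 1/(1 + c x) = 1/(1 - (-c) x) and apply the geometric-series identity
1/(1 - y) = sum_{k>=0} y^k to get 1/(1 + c x) = sum_{k>=0} (-c)^k x^k.
So the coefficient of x^k is (-c)^k = (-1)^k * c^k.
Here c = 4 and k = 2:
(-4)^2 = 1 * 16 = 16

16


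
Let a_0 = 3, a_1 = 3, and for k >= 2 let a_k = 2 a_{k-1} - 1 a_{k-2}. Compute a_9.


Iterating the recurrence forward:
a_0 = 3
a_1 = 3
a_2 = 2*3 - 1*3 = 3
a_3 = 2*3 - 1*3 = 3
a_4 = 2*3 - 1*3 = 3
a_5 = 2*3 - 1*3 = 3
a_6 = 2*3 - 1*3 = 3
a_7 = 2*3 - 1*3 = 3
a_8 = 2*3 - 1*3 = 3
a_9 = 2*3 - 1*3 = 3
So a_9 = 3.

3


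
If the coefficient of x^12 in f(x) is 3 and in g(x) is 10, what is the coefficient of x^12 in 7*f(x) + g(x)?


Scalar multiplication scales coefficients: 7 * 3 = 21.
Then add the g coefficient: 21 + 10
= 31

31


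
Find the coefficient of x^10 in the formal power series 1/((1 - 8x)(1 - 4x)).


By partial fractions or Cauchy convolution:
The coefficient equals sum_{k=0}^{10} 8^k * 4^(10-k).
= 2146435072

2146435072


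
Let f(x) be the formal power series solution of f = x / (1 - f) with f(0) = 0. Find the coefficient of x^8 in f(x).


Apply Lagrange inversion: f = x * phi(f) with phi(t) = 1/(1 - t), so
[x^n] f = (1/n) [t^(n-1)] phi(t)^n = (1/n) [t^(n-1)] (1 - t)^(-n) = (1/n) C(2n - 2, n - 1) = C_{n-1}.
For n = 8: C_7 = C(14, 7) / 8 = 3432/8 = 429 = 429.

429


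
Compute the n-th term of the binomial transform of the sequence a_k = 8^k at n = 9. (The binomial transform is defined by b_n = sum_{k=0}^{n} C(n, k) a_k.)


With a_k = 8^k, b_n = sum_{k=0}^{n} C(n, k) 8^k = (1 + 8)^n by the binomial theorem.
For n = 9: (1 + 8)^9 = 9^9 = 387420489.

387420489


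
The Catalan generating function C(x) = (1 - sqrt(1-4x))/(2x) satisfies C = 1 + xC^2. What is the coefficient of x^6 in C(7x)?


Substituting x -> 7x scales the n-th coefficient by 7^n, so [x^6] C(7x) = 7^6 * C_6.
C_6 = C(2*6, 6)/(7) = 924/7 = 132.
So 7^6 * 132 = 117649 * 132 = 15529668.

15529668


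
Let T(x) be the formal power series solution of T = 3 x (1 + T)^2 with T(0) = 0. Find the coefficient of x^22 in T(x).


Apply the Lagrange inversion formula: if T = 3 x * phi(T) with phi(t) = (1 + t)^2, then [x^n] T = 3^n * (1/n) [t^(n-1)] phi(t)^n = 3^n * (1/n) [t^(n-1)] (1 + t)^(2n) = 3^n * (1/n) C(2n, n-1).
Using the identity C(2n, n-1) = C(2n, n) * n / (n+1), the unscaled factor equals C(2n, n) / (n+1) = C_n, the n-th Catalan number.
For n = 22: C_22 = C(44, 22) / 23 = 2104098963720/23 = 91482563640.
With the 3^22 = 31381059609 factor, the coefficient is 31381059609 * 91482563640 = 2870819782770976016760.

2870819782770976016760


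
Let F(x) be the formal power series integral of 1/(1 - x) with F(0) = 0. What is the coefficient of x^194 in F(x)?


1/(1 - x) = sum_{k>=0} x^k. Integrating termwise and using F(0) = 0 gives
F(x) = sum_{k>=0} x^(k+1) / (k+1) = sum_{m>=1} x^m / m = -ln(1 - x).
So the coefficient of x^194 is 1/194 = 1/194.

1/194


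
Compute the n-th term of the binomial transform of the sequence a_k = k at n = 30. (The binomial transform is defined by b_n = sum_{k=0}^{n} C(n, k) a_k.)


With a_k = k, b_n = sum_{k=0}^{n} C(n, k) k. Using k * C(n, k) = n * C(n-1, k-1) gives b_n = n * sum_{k>=1} C(n-1, k-1) = n * 2^(n-1).
For n = 30: 30 * 2^29 = 30 * 536870912 = 16106127360.

16106127360


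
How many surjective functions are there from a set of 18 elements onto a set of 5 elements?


By inclusion-exclusion on which target elements are missed, the number of surjections from an n-set onto a k-set is
surj(n, k) = sum_{j=0}^{k} (-1)^j C(k, j) (k - j)^n.
Equivalently surj(n, k) = k! * S(n, k), where S(n, k) is the Stirling number of the second kind.
For n = 18, k = 5:
S(18, 5) = 28958095545, so
surj = 5! * 28958095545 = 120 * 28958095545 = 3474971465400.

3474971465400


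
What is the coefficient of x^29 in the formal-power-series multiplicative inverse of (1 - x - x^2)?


Let the inverse be f(x) = sum_{k>=0} a_k x^k. From f(x) * (1 - x - x^2) = 1 and matching coefficients:
 x^0: a_0 = 1.
 x^1: a_1 - a_0 = 0, so a_1 = 1.
 x^k (k >= 2): a_k - a_{k-1} - a_{k-2} = 0, i.e. a_k = a_{k-1} + a_{k-2}.
This is the Fibonacci-type recurrence shifted so that a_0 = a_1 = 1.
Iterating: a_0=1, a_1=1, a_2=2, a_3=3, a_4=5, a_5=8, a_6=13, a_7=21, a_8=34, a_9=55, ...
a_29 = 832040.

832040


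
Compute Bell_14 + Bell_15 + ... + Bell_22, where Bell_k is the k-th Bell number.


Recall Bell_k counts set partitions of a k-set (with Bell_0 = 1 by convention).
Bell_14 through Bell_22: 190899322, 1382958545, 10480142147, 82864869804, 682076806159, 5832742205057, 51724158235372, 474869816156751, 4506715738447323
Sum = 190899322 + 1382958545 + 10480142147 + 82864869804 + 682076806159 + 5832742205057 + 51724158235372 + 474869816156751 + 4506715738447323 = 5039919450720480.

5039919450720480


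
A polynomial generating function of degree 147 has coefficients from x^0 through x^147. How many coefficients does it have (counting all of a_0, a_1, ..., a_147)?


A polynomial of degree 147 takes the form a_0 + a_1 x + ... + a_147 x^147.
The number of coefficients is 147 + 1 = 148.

148


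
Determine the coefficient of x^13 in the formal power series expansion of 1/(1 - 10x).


The geometric series identity gives 1/(1 - c x) = sum_{k>=0} c^k x^k, so the coefficient of x^k is c^k.
Here c = 10 and k = 13.
Computing: 10^13 = 10000000000000

10000000000000


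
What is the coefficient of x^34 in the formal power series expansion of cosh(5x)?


The Maclaurin series is cosh(t) = sum_{m>=0} t^(2m) / (2m)!, so substituting t = 5x, only even powers of x are nonzero, with coefficient of x^(2m) equal to 5^(2m) / (2m)!.
For x^34 the coefficient is 5^34/34! = 582076609134674072265625/295232799039604140847618609643520000000 = 7450580596923828125/3778979827706933002849518203437056.

7450580596923828125/3778979827706933002849518203437056


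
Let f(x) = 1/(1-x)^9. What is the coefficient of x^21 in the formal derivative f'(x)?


Differentiate: d/dx [ 1/(1-x)^r ] = r / (1-x)^(r+1).
Here r = 9, so f'(x) = 9 / (1-x)^10.
The expansion of 1/(1-x)^(r+1) has coefficient of x^n equal to C(n+r, r).
So the coefficient of x^21 in f'(x) is
9 * C(30, 9) = 9 * 14307150 = 128764350

128764350


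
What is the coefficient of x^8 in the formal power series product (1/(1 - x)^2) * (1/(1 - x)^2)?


Combine the factors: (1/(1 - x)^2) * (1/(1 - x)^2) = 1/(1 - x)^4.
Then use 1/(1 - x)^r = sum_{k>=0} C(k + r - 1, r - 1) x^k with r = 4 and k = 8:
C(11, 3) = 165.

165


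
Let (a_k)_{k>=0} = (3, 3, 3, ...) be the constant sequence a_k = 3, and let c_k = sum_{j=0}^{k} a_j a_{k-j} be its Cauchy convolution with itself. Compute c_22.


Since a_j = 3 for all j >= 0, the convolution sum becomes
c_k = sum_{j=0}^{k} 3 * 3 = 9 * (k + 1).
Equivalently, the generating function of (a_k) is 3/(1 - x) and its square is 9/(1 - x)^2 = sum_{k>=0} 9(k + 1) x^k.
For k = 22: 9 * 23 = 207.

207


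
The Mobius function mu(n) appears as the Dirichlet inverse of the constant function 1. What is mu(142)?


142 = 2 * 71 (all distinct primes).
mu(142) = (-1)^2 = 1

1


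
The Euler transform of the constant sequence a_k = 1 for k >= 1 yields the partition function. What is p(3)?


The Euler transform converts the sequence a_k = 1 into the number of integer partitions.
Using the recurrence or dynamic programming:
p(3) = 3

3


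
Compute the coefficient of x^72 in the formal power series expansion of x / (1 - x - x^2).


Let f(x) = sum_{k>=0} a_k x^k. Multiplying f(x) * (1 - x - x^2) = x and matching coefficients gives a_0 = 0, a_1 = 1, and a_k = a_{k-1} + a_{k-2} for k >= 2. These are the Fibonacci numbers F_k.
Iterating from F_0 = 0, F_1 = 1:
F_0=0, F_1=1, F_2=1, F_3=2, F_4=3, F_5=5, F_6=8, F_7=13, F_8=21, F_9=34, ...
F_72 = 498454011879264.

498454011879264


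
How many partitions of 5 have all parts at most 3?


Using the generating function (1-x)^(-1)(1-x^2)^(-1)(1-x^3)^(-1),
the coefficient of x^5 counts these restricted partitions.
Result = 5

5


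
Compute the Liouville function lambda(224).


The Liouville function is lambda(k) = (-1)^Omega(k), where Omega(k) counts the prime factors of k with multiplicity.
Factoring: 224 = 2 * 2 * 2 * 2 * 2 * 7, so Omega(224) = 6.
lambda(224) = (-1)^6 = 1.

1


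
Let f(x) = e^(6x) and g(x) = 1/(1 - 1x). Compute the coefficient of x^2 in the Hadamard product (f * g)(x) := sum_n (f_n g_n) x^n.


Expanding: f_k = 6^k/k! (from e^(6x)) and g_k = 1^k (from 1/(1 - 1x)). So the Hadamard coefficient (f * g)_k = 6^k 1^k / k! = (6)^k / k!.
For k = 2: 6^2/2! = 36/2 = 18.

18


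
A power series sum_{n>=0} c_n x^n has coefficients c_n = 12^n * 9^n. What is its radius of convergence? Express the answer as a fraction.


By the root test (Cauchy-Hadamard), the radius is R = 1 / limsup_n |c_n|^(1/n).
Here |c_n|^(1/n) = (12^n * 9^n)^(1/n) = 12 * 9 = 108 for all n.
So R = 1/108 = 1/108.

1/108


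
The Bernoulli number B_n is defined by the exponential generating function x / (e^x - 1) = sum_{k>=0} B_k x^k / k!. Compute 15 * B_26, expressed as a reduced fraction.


Bernoulli numbers can also be computed recursively via B_0 = 1 and sum_{j=0}^{m} C(m+1, j) B_j = 0 for m >= 1. Odd-index Bernoulli numbers vanish for k >= 3.
Computing B_26 = 8553103/6, so 15 * B_26 = 15 * 8553103/6 = 42765515/2.

42765515/2


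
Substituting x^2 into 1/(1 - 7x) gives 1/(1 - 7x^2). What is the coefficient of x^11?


Since 1/(1 - 7x^2) only has even powers of x,
the coefficient of x^11 (odd) is 0.

0


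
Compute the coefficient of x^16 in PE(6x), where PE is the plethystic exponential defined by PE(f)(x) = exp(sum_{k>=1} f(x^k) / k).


With f(x) = 6x, the exponent is sum_{k>=1} 6 x^k / k = 6 * (-ln(1 - x)). Exponentiating:
PE(6x) = exp(-6 ln(1 - x)) = 1/(1 - x)^6.
By the negative binomial expansion, [x^n] 1/(1 - x)^6 = C(n + 5, 5).
For n = 16: C(21, 5) = 20349.

20349


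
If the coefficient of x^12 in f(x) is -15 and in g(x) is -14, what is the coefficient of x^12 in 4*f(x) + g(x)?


Scalar multiplication scales coefficients: 4 * -15 = -60.
Then add the g coefficient: -60 + -14
= -74

-74


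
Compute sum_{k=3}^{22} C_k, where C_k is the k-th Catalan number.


C_3 through C_22: 5, 14, 42, 132, 429, 1430, 4862, 16796, 58786, 208012, 742900, 2674440, 9694845, 35357670, 129644790, 477638700, 1767263190, 6564120420, 24466267020, 91482563640
Sum = 5 + 14 + 42 + 132 + 429 + 1430 + 4862 + 16796 + 58786 + 208012 + 742900 + 2674440 + 9694845 + 35357670 + 129644790 + 477638700 + 1767263190 + 6564120420 + 24466267020 + 91482563640
= 124936258123

124936258123


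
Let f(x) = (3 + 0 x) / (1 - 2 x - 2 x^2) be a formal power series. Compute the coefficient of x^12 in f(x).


Write f(x) = sum_{k>=0} a_k x^k. Multiplying both sides by 1 - 2 x - 2 x^2 gives
(1 - 2 x - 2 x^2) sum_{k>=0} a_k x^k = 3 + 0 x.
Matching coefficients:
 x^0: a_0 = 3
 x^1: a_1 - 2 a_0 = 0  =>  a_1 = 2*3 + 0 = 6
 x^k (k >= 2): a_k = 2 a_{k-1} + 2 a_{k-2}.
Iterating: a_2 = 18, a_3 = 48, a_4 = 132, a_5 = 360, a_6 = 984, a_7 = 2688, a_8 = 7344, a_9 = 20064, a_10 = 54816, a_11 = 149760, a_12 = 409152.
So the coefficient of x^12 is 409152.

409152


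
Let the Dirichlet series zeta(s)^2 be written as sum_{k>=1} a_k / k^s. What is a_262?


The Dirichlet convolution of the constant function 1 with itself gives (1 * 1)(k) = sum_{d | k} 1 = d(k), the number of positive divisors of k.
Since zeta(s) = sum_{k>=1} 1/k^s, we have zeta(s)^2 = sum_{k>=1} d(k)/k^s, so a_k = d(k).
For k = 262: the divisors are 1, 2, 131, 262.
Count = 4.

4


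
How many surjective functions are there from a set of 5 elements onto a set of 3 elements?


By inclusion-exclusion on which target elements are missed, the number of surjections from an n-set onto a k-set is
surj(n, k) = sum_{j=0}^{k} (-1)^j C(k, j) (k - j)^n.
Equivalently surj(n, k) = k! * S(n, k), where S(n, k) is the Stirling number of the second kind.
For n = 5, k = 3:
S(5, 3) = 25, so
surj = 3! * 25 = 6 * 25 = 150.

150
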